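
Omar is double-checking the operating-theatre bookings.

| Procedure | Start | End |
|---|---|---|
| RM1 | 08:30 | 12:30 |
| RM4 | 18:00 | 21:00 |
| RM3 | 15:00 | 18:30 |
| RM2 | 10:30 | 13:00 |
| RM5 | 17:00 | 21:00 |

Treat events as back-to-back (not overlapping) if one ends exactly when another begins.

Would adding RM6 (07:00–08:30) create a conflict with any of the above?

RM1: starts 08:30 at or after RM6 ends 08:30 → clear.
RM2: starts 10:30 at or after RM6 ends 08:30 → clear.
RM3: starts 15:00 at or after RM6 ends 08:30 → clear.
RM5: starts 17:00 at or after RM6 ends 08:30 → clear.
RM4: starts 18:00 at or after RM6 ends 08:30 → clear.

No — it doesn't clash with anything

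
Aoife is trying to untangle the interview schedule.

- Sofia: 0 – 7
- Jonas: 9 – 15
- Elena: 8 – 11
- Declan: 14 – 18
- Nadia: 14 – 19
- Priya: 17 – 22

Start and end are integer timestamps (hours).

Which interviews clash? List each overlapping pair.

Two intervals overlap when each starts before the other ends.
Sorted by start: Sofia, Elena, Jonas, Declan, Nadia, Priya.
Elena starts after Sofia ends — done with Sofia.
Jonas starts before Elena ends → Elena and Jonas overlap.
Declan starts after Elena ends — done with Elena.
Declan starts before Jonas ends → Jonas and Declan overlap.
Nadia starts before Jonas ends → Jonas and Nadia overlap.
Priya starts after Jonas ends.
Nadia starts before Declan ends → Declan and Nadia overlap.
Priya starts before Declan ends → Declan and Priya overlap.
Priya starts before Nadia ends → Nadia and Priya overlap.

Declan & Jonas, Declan & Nadia, Declan & Priya, Elena & Jonas, Jonas & Nadia, Nadia & Priya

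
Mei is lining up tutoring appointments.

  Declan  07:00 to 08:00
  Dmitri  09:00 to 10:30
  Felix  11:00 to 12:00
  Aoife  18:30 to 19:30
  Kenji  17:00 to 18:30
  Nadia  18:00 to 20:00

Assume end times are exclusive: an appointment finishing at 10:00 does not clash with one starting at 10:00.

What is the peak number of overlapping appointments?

2

Sort all start/end points and keep a running count:
07:00 start Declan → 1
08:00 end Declan → 0
09:00 start Dmitri → 1
10:30 end Dmitri → 0
11:00 start Felix → 1
12:00 end Felix → 0
17:00 start Kenji → 1
18:00 start Nadia → 2
18:30 end Kenji → 1
18:30 start Aoife → 2
19:30 end Aoife → 1
20:00 end Nadia → 0
Peak is 2, at 18:00 (Kenji, Nadia).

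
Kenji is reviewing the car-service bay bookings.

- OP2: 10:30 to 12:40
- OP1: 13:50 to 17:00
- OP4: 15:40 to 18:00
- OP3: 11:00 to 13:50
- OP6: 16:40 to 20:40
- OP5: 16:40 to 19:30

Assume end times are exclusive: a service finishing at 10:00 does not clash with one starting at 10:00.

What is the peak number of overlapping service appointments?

Walk through starts and ends in time order (an end at T is processed before a start at T):
10:30 start OP2 → 1
11:00 start OP3 → 2
12:40 end OP2 → 1
13:50 end OP3 → 0
13:50 start OP1 → 1
15:40 start OP4 → 2
16:40 start OP5 → 3
16:40 start OP6 → 4
17:00 end OP1 → 3
18:00 end OP4 → 2
19:30 end OP5 → 1
20:40 end OP6 → 0
Peak is 4, at 16:40 (OP1, OP4, OP5, OP6).

4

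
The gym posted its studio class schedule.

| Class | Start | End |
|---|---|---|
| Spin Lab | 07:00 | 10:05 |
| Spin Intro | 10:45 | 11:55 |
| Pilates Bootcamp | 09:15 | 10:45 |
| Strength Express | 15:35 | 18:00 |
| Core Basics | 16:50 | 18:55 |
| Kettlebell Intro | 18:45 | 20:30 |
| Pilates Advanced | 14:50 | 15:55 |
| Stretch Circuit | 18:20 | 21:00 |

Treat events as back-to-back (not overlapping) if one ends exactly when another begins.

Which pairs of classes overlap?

Sorted by start: Spin Lab, Pilates Bootcamp, Spin Intro, Pilates Advanced, Strength Express, Core Basics, Stretch Circuit, Kettlebell Intro.
Pilates Bootcamp starts before Spin Lab ends → Spin Lab and Pilates Bootcamp overlap.
Spin Intro starts after Spin Lab ends, so nothing later overlaps Spin Lab either.
Spin Intro starts exactly when Pilates Bootcamp ends (back-to-back, no overlap), so nothing later overlaps Pilates Bootcamp either.
Pilates Advanced starts after Spin Intro ends, so nothing later overlaps Spin Intro either.
Strength Express starts before Pilates Advanced ends → Pilates Advanced and Strength Express overlap.
Core Basics starts after Pilates Advanced ends, so nothing later overlaps Pilates Advanced either.
Core Basics starts before Strength Express ends → Strength Express and Core Basics overlap.
Stretch Circuit starts after Strength Express ends, so nothing later overlaps Strength Express either.
Stretch Circuit starts before Core Basics ends → Core Basics and Stretch Circuit overlap.
Kettlebell Intro starts before Core Basics ends → Core Basics and Kettlebell Intro overlap.
Kettlebell Intro starts before Stretch Circuit ends → Stretch Circuit and Kettlebell Intro overlap.

Core Basics & Kettlebell Intro, Core Basics & Strength Express, Core Basics & Stretch Circuit, Kettlebell Intro & Stretch Circuit, Pilates Advanced & Strength Express, Pilates Bootcamp & Spin Lab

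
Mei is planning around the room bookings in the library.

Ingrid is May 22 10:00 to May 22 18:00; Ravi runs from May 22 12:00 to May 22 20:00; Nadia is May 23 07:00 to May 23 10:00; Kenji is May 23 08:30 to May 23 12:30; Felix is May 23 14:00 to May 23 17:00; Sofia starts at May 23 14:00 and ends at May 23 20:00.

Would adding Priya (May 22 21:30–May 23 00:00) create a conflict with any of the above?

Ingrid: ends May 22 18:00 at or before Priya starts May 22 21:30 → clear.
Ravi: ends May 22 20:00 at or before Priya starts May 22 21:30 → clear.
Nadia: starts May 23 07:00 at or after Priya ends May 23 00:00 → clear.
Kenji: starts May 23 08:30 at or after Priya ends May 23 00:00 → clear.
Felix: starts May 23 14:00 at or after Priya ends May 23 00:00 → clear.
Sofia: starts May 23 14:00 at or after Priya ends May 23 00:00 → clear.

No — it doesn't clash with anything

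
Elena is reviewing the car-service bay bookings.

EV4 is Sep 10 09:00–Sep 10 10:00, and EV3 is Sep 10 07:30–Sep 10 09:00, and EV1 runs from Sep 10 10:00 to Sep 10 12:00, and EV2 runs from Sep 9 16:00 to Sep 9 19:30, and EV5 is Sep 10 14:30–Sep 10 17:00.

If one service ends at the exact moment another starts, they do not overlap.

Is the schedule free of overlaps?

Yes

Sorted by start: EV2, EV3, EV4, EV1, EV5.
EV3 starts after EV2 ends — done with EV2.
EV4 starts exactly when EV3 ends (back-to-back, no overlap) — done with EV3.
EV1 starts exactly when EV4 ends (back-to-back, no overlap) — done with EV4.
EV5 starts after EV1 ends.
Every pair is clear; the schedule has no overlaps.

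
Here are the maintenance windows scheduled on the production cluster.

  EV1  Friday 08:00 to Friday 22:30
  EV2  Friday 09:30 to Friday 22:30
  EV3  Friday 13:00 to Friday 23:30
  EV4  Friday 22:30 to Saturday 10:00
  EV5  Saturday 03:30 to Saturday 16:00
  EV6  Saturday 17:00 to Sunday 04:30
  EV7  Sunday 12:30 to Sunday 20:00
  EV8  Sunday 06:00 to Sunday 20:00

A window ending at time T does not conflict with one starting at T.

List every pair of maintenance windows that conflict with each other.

EV1 & EV2, EV1 & EV3, EV2 & EV3, EV3 & EV4, EV4 & EV5, EV7 & EV8

Check each pair: they overlap iff neither finishes before the other starts.
Sorted by start: EV1, EV2, EV3, EV4, EV5, EV6, EV8, EV7.
EV2 starts before EV1 ends → EV1 and EV2 overlap.
EV3 starts before EV1 ends → EV1 and EV3 overlap.
EV4 starts exactly when EV1 ends (back-to-back, no overlap) — done with EV1.
EV3 starts before EV2 ends → EV2 and EV3 overlap.
EV4 starts exactly when EV2 ends (back-to-back, no overlap) — done with EV2.
EV4 starts before EV3 ends → EV3 and EV4 overlap.
EV5 starts after EV3 ends — done with EV3.
EV5 starts before EV4 ends → EV4 and EV5 overlap.
EV6 starts after EV4 ends — done with EV4.
EV6 starts after EV5 ends — done with EV5.
EV8 starts after EV6 ends — done with EV6.
EV7 starts before EV8 ends → EV8 and EV7 overlap.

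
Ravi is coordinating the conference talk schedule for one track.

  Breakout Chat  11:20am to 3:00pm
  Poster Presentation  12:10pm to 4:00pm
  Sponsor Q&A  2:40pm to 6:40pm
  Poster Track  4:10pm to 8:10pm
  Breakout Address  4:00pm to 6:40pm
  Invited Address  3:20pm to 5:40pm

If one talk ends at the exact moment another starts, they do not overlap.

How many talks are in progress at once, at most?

Sort all start/end points and keep a running count:
11:20am start Breakout Chat → 1
12:10pm start Poster Presentation → 2
2:40pm start Sponsor Q&A → 3
3:00pm end Breakout Chat → 2
3:20pm start Invited Address → 3
4:00pm end Poster Presentation → 2
4:00pm start Breakout Address → 3
4:10pm start Poster Track → 4
5:40pm end Invited Address → 3
6:40pm end Breakout Address → 2
6:40pm end Sponsor Q&A → 1
8:10pm end Poster Track → 0
Peak is 4, at 4:10pm (Breakout Address, Invited Address, Poster Track, Sponsor Q&A).

4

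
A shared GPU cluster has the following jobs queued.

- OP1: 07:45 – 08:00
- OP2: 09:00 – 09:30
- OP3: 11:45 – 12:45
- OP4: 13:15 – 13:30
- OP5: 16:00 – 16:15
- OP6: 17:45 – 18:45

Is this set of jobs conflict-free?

Yes

Check each pair: they overlap iff neither finishes before the other starts.
Sorted by start: OP1, OP2, OP3, OP4, OP5, OP6.
OP2 starts after OP1 ends, so OP1 has no further overlaps.
OP3 starts after OP2 ends, so OP2 has no further overlaps.
OP4 starts after OP3 ends, so OP3 has no further overlaps.
OP5 starts after OP4 ends, so OP4 has no further overlaps.
OP6 starts after OP5 ends.
Every pair is clear; the schedule has no overlaps.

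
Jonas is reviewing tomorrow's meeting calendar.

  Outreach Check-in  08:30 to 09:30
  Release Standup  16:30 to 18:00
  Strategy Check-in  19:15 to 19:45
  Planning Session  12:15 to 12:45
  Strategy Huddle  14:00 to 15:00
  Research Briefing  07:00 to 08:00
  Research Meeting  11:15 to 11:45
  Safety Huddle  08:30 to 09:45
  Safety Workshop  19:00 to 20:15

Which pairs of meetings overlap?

Sorted by start: Research Briefing, Outreach Check-in, Safety Huddle, Research Meeting, Planning Session, Strategy Huddle, Release Standup, Safety Workshop, Strategy Check-in.
Outreach Check-in starts after Research Briefing ends, so nothing later overlaps Research Briefing either.
Safety Huddle starts before Outreach Check-in ends → Outreach Check-in and Safety Huddle overlap.
Research Meeting starts after Outreach Check-in ends, so nothing later overlaps Outreach Check-in either.
Research Meeting starts after Safety Huddle ends, so nothing later overlaps Safety Huddle either.
Planning Session starts after Research Meeting ends, so nothing later overlaps Research Meeting either.
Strategy Huddle starts after Planning Session ends, so nothing later overlaps Planning Session either.
Release Standup starts after Strategy Huddle ends, so nothing later overlaps Strategy Huddle either.
Safety Workshop starts after Release Standup ends, so nothing later overlaps Release Standup either.
Strategy Check-in starts before Safety Workshop ends → Safety Workshop and Strategy Check-in overlap.

Outreach Check-in & Safety Huddle, Safety Workshop & Strategy Check-in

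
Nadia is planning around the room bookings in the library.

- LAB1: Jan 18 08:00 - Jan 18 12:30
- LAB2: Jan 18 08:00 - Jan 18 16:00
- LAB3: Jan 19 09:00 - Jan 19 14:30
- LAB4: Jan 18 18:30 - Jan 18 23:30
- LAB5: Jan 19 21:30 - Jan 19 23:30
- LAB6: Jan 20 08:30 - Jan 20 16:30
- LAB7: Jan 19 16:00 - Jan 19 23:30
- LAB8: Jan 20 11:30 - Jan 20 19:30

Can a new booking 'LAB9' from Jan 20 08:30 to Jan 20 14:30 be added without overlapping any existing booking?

No — it overlaps LAB6, LAB8

LAB1: ends Jan 18 12:30 at or before LAB9 starts Jan 20 08:30 → clear.
LAB2: ends Jan 18 16:00 at or before LAB9 starts Jan 20 08:30 → clear.
LAB4: ends Jan 18 23:30 at or before LAB9 starts Jan 20 08:30 → clear.
LAB3: ends Jan 19 14:30 at or before LAB9 starts Jan 20 08:30 → clear.
LAB7: ends Jan 19 23:30 at or before LAB9 starts Jan 20 08:30 → clear.
LAB5: ends Jan 19 23:30 at or before LAB9 starts Jan 20 08:30 → clear.
LAB6: starts Jan 20 08:30 before LAB9 ends Jan 20 14:30, and ends Jan 20 16:30 after LAB9 starts Jan 20 08:30 → overlap.
LAB8: starts Jan 20 11:30 before LAB9 ends Jan 20 14:30, and ends Jan 20 19:30 after LAB9 starts Jan 20 08:30 → overlap.
LAB9 overlaps LAB6, LAB8.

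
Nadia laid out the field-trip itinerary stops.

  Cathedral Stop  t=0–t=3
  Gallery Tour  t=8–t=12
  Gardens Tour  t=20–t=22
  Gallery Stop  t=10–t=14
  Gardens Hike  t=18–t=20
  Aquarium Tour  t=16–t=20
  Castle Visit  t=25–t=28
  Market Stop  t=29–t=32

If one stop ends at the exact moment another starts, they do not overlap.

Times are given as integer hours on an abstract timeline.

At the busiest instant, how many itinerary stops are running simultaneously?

2

Walk through starts and ends in time order (an end at T is processed before a start at T):
t=0 start Cathedral Stop → 1
t=3 end Cathedral Stop → 0
t=8 start Gallery Tour → 1
t=10 start Gallery Stop → 2
t=12 end Gallery Tour → 1
t=14 end Gallery Stop → 0
t=16 start Aquarium Tour → 1
t=18 start Gardens Hike → 2
t=20 end Aquarium Tour → 1
t=20 end Gardens Hike → 0
t=20 start Gardens Tour → 1
t=22 end Gardens Tour → 0
t=25 start Castle Visit → 1
t=28 end Castle Visit → 0
t=29 start Market Stop → 1
t=32 end Market Stop → 0
Peak is 2, at t=10 (Gallery Stop, Gallery Tour).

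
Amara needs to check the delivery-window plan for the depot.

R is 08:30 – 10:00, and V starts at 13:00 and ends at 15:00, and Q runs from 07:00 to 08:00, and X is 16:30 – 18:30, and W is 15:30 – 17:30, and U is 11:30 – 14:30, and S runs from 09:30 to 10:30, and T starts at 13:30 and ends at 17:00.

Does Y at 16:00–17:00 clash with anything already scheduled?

Yes — it overlaps T, W, X

Q: ends 08:00 at or before Y starts 16:00 → clear.
R: ends 10:00 at or before Y starts 16:00 → clear.
S: ends 10:30 at or before Y starts 16:00 → clear.
U: ends 14:30 at or before Y starts 16:00 → clear.
V: ends 15:00 at or before Y starts 16:00 → clear.
T: starts 13:30 before Y ends 17:00, and ends 17:00 after Y starts 16:00 → overlap.
W: starts 15:30 before Y ends 17:00, and ends 17:30 after Y starts 16:00 → overlap.
X: starts 16:30 before Y ends 17:00, and ends 18:30 after Y starts 16:00 → overlap.
Y overlaps T, W, X.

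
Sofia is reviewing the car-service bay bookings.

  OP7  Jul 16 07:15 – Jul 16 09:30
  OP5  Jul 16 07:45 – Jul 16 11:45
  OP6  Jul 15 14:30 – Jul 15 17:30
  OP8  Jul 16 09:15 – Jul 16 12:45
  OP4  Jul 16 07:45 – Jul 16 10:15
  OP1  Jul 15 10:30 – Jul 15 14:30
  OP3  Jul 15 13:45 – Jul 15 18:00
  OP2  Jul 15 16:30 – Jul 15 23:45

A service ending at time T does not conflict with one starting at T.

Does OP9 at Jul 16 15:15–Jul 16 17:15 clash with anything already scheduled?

No — it doesn't clash with anything

OP1: ends Jul 15 14:30 at or before OP9 starts Jul 16 15:15 → clear.
OP3: ends Jul 15 18:00 at or before OP9 starts Jul 16 15:15 → clear.
OP6: ends Jul 15 17:30 at or before OP9 starts Jul 16 15:15 → clear.
OP2: ends Jul 15 23:45 at or before OP9 starts Jul 16 15:15 → clear.
OP7: ends Jul 16 09:30 at or before OP9 starts Jul 16 15:15 → clear.
OP4: ends Jul 16 10:15 at or before OP9 starts Jul 16 15:15 → clear.
OP5: ends Jul 16 11:45 at or before OP9 starts Jul 16 15:15 → clear.
OP8: ends Jul 16 12:45 at or before OP9 starts Jul 16 15:15 → clear.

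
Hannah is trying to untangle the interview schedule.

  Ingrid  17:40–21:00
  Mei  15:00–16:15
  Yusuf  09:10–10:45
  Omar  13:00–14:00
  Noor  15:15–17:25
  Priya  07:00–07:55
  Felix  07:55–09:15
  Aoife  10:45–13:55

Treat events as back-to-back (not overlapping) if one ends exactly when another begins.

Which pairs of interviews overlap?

Aoife & Omar, Felix & Yusuf, Mei & Noor

Sorted by start: Priya, Felix, Yusuf, Aoife, Omar, Mei, Noor, Ingrid.
Felix starts exactly when Priya ends (back-to-back, no overlap) — done with Priya.
Yusuf starts before Felix ends → Felix and Yusuf overlap.
Aoife starts after Felix ends — done with Felix.
Aoife starts exactly when Yusuf ends (back-to-back, no overlap) — done with Yusuf.
Omar starts before Aoife ends → Aoife and Omar overlap.
Mei starts after Aoife ends — done with Aoife.
Mei starts after Omar ends — done with Omar.
Noor starts before Mei ends → Mei and Noor overlap.
Ingrid starts after Mei ends.
Ingrid starts after Noor ends.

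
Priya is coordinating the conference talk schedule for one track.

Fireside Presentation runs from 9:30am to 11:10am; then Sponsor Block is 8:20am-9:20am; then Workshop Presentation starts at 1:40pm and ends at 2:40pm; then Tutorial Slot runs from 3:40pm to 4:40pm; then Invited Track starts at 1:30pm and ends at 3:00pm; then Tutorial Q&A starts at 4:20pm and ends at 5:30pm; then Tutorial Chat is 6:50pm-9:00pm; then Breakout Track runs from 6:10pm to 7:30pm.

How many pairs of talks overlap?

3

Sorted by start: Sponsor Block, Fireside Presentation, Invited Track, Workshop Presentation, Tutorial Slot, Tutorial Q&A, Breakout Track, Tutorial Chat.
Fireside Presentation starts after Sponsor Block ends, so Sponsor Block has no further overlaps.
Invited Track starts after Fireside Presentation ends, so Fireside Presentation has no further overlaps.
Workshop Presentation starts before Invited Track ends → Invited Track and Workshop Presentation overlap.
Tutorial Slot starts after Invited Track ends, so Invited Track has no further overlaps.
Tutorial Slot starts after Workshop Presentation ends, so Workshop Presentation has no further overlaps.
Tutorial Q&A starts before Tutorial Slot ends → Tutorial Slot and Tutorial Q&A overlap.
Breakout Track starts after Tutorial Slot ends, so Tutorial Slot has no further overlaps.
Breakout Track starts after Tutorial Q&A ends, so Tutorial Q&A has no further overlaps.
Tutorial Chat starts before Breakout Track ends → Breakout Track and Tutorial Chat overlap.
Overlapping pairs: Breakout Track & Tutorial Chat, Invited Track & Workshop Presentation, Tutorial Q&A & Tutorial Slot — 3 in total.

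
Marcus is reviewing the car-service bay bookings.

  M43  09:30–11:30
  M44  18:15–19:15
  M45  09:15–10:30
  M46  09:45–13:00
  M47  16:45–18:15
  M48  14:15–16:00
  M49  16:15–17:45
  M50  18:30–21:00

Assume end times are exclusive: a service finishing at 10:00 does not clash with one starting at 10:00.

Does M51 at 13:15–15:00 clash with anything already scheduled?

M45: ends 10:30 at or before M51 starts 13:15 → clear.
M43: ends 11:30 at or before M51 starts 13:15 → clear.
M46: ends 13:00 at or before M51 starts 13:15 → clear.
M48: starts 14:15 before M51 ends 15:00, and ends 16:00 after M51 starts 13:15 → overlap.
M49: starts 16:15 at or after M51 ends 15:00 → clear.
M47: starts 16:45 at or after M51 ends 15:00 → clear.
M44: starts 18:15 at or after M51 ends 15:00 → clear.
M50: starts 18:30 at or after M51 ends 15:00 → clear.
M51 overlaps M48.

Yes — it overlaps M48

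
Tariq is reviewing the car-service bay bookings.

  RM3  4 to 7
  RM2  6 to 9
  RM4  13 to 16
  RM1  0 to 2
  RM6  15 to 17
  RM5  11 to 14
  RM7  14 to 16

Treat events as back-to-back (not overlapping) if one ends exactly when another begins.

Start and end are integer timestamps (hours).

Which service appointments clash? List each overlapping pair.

RM2 & RM3, RM4 & RM5, RM4 & RM6, RM4 & RM7, RM6 & RM7

Sorted by start: RM1, RM3, RM2, RM5, RM4, RM7, RM6.
RM3 starts after RM1 ends; RM1 is clear from here.
RM2 starts before RM3 ends → RM3 and RM2 overlap.
RM5 starts after RM3 ends; RM3 is clear from here.
RM5 starts after RM2 ends; RM2 is clear from here.
RM4 starts before RM5 ends → RM5 and RM4 overlap.
RM7 starts exactly when RM5 ends (back-to-back, no overlap); RM5 is clear from here.
RM7 starts before RM4 ends → RM4 and RM7 overlap.
RM6 starts before RM4 ends → RM4 and RM6 overlap.
RM6 starts before RM7 ends → RM7 and RM6 overlap.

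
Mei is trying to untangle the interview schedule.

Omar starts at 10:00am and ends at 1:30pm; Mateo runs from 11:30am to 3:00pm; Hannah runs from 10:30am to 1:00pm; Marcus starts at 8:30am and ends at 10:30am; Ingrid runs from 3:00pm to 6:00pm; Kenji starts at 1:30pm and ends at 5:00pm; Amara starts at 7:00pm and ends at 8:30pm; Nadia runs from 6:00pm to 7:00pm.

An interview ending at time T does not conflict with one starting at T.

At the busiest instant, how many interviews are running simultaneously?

3

Sweep the timeline, counting +1 at each start and −1 at each end (ends before starts at a tie):
8:30am start Marcus → 1
10:00am start Omar → 2
10:30am end Marcus → 1
10:30am start Hannah → 2
11:30am start Mateo → 3
1:00pm end Hannah → 2
1:30pm end Omar → 1
1:30pm start Kenji → 2
3:00pm end Mateo → 1
3:00pm start Ingrid → 2
5:00pm end Kenji → 1
6:00pm end Ingrid → 0
6:00pm start Nadia → 1
7:00pm end Nadia → 0
7:00pm start Amara → 1
8:30pm end Amara → 0
Peak is 3, at 11:30am (Hannah, Mateo, Omar).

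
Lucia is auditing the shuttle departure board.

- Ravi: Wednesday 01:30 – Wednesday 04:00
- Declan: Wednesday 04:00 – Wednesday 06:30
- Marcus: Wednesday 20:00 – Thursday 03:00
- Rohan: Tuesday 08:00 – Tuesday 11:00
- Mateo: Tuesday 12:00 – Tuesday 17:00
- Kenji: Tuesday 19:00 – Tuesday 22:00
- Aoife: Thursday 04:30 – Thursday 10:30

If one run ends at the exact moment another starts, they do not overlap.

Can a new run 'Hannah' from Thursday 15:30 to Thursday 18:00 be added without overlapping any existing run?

Rohan: ends Tuesday 11:00 at or before Hannah starts Thursday 15:30 → clear.
Mateo: ends Tuesday 17:00 at or before Hannah starts Thursday 15:30 → clear.
Kenji: ends Tuesday 22:00 at or before Hannah starts Thursday 15:30 → clear.
Ravi: ends Wednesday 04:00 at or before Hannah starts Thursday 15:30 → clear.
Declan: ends Wednesday 06:30 at or before Hannah starts Thursday 15:30 → clear.
Marcus: ends Thursday 03:00 at or before Hannah starts Thursday 15:30 → clear.
Aoife: ends Thursday 10:30 at or before Hannah starts Thursday 15:30 → clear.

Yes — the slot is free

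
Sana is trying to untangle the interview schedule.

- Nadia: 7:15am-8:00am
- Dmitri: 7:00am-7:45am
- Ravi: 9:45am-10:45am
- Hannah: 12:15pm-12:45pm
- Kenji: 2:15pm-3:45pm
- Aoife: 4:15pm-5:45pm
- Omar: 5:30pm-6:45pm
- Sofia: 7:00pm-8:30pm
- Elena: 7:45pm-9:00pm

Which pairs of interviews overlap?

Check each pair: they overlap iff neither finishes before the other starts.
Sorted by start: Dmitri, Nadia, Ravi, Hannah, Kenji, Aoife, Omar, Sofia, Elena.
Nadia starts before Dmitri ends → Dmitri and Nadia overlap.
Ravi starts after Dmitri ends, so nothing later overlaps Dmitri either.
Ravi starts after Nadia ends, so nothing later overlaps Nadia either.
Hannah starts after Ravi ends, so nothing later overlaps Ravi either.
Kenji starts after Hannah ends, so nothing later overlaps Hannah either.
Aoife starts after Kenji ends, so nothing later overlaps Kenji either.
Omar starts before Aoife ends → Aoife and Omar overlap.
Sofia starts after Aoife ends, so nothing later overlaps Aoife either.
Sofia starts after Omar ends, so nothing later overlaps Omar either.
Elena starts before Sofia ends → Sofia and Elena overlap.

Aoife & Omar, Dmitri & Nadia, Elena & Sofia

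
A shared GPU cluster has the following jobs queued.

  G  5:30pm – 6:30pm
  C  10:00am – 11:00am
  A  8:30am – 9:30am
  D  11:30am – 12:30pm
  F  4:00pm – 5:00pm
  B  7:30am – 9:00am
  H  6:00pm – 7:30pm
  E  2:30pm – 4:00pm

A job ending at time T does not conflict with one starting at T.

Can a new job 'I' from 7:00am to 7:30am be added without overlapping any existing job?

Yes — the slot is free

B: starts 7:30am at or after I ends 7:30am → clear.
A: starts 8:30am at or after I ends 7:30am → clear.
C: starts 10:00am at or after I ends 7:30am → clear.
D: starts 11:30am at or after I ends 7:30am → clear.
E: starts 2:30pm at or after I ends 7:30am → clear.
F: starts 4:00pm at or after I ends 7:30am → clear.
G: starts 5:30pm at or after I ends 7:30am → clear.
H: starts 6:00pm at or after I ends 7:30am → clear.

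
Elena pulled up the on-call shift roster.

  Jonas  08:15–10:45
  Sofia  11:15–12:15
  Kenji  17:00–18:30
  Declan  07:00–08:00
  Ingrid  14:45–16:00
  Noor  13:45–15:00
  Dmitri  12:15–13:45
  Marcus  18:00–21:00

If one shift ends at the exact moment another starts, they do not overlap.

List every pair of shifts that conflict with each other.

Sorted by start: Declan, Jonas, Sofia, Dmitri, Noor, Ingrid, Kenji, Marcus.
Jonas starts after Declan ends, so nothing later overlaps Declan either.
Sofia starts after Jonas ends, so nothing later overlaps Jonas either.
Dmitri starts exactly when Sofia ends (back-to-back, no overlap), so nothing later overlaps Sofia either.
Noor starts exactly when Dmitri ends (back-to-back, no overlap), so nothing later overlaps Dmitri either.
Ingrid starts before Noor ends → Noor and Ingrid overlap.
Kenji starts after Noor ends, so nothing later overlaps Noor either.
Kenji starts after Ingrid ends, so nothing later overlaps Ingrid either.
Marcus starts before Kenji ends → Kenji and Marcus overlap.

Ingrid & Noor, Kenji & Marcus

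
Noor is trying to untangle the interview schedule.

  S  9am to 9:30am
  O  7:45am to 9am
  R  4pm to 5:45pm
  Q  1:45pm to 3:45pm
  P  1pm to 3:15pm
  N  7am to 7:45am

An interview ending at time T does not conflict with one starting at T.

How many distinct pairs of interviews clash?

Sorted by start: N, O, S, P, Q, R.
O starts exactly when N ends (back-to-back, no overlap); N is clear from here.
S starts exactly when O ends (back-to-back, no overlap); O is clear from here.
P starts after S ends; S is clear from here.
Q starts before P ends → P and Q overlap.
R starts after P ends.
R starts after Q ends.
Overlapping pairs: P & Q — 1 in total.

1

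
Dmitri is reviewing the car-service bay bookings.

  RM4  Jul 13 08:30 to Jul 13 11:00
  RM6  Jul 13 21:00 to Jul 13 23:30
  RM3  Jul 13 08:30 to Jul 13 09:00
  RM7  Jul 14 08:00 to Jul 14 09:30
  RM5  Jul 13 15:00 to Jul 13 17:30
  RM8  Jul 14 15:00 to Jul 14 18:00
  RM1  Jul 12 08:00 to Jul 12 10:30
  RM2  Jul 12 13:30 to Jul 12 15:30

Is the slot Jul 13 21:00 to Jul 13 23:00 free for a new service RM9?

No — it overlaps RM6

RM1: ends Jul 12 10:30 at or before RM9 starts Jul 13 21:00 → clear.
RM2: ends Jul 12 15:30 at or before RM9 starts Jul 13 21:00 → clear.
RM3: ends Jul 13 09:00 at or before RM9 starts Jul 13 21:00 → clear.
RM4: ends Jul 13 11:00 at or before RM9 starts Jul 13 21:00 → clear.
RM5: ends Jul 13 17:30 at or before RM9 starts Jul 13 21:00 → clear.
RM6: starts Jul 13 21:00 before RM9 ends Jul 13 23:00, and ends Jul 13 23:30 after RM9 starts Jul 13 21:00 → overlap.
RM7: starts Jul 14 08:00 at or after RM9 ends Jul 13 23:00 → clear.
RM8: starts Jul 14 15:00 at or after RM9 ends Jul 13 23:00 → clear.
RM9 overlaps RM6.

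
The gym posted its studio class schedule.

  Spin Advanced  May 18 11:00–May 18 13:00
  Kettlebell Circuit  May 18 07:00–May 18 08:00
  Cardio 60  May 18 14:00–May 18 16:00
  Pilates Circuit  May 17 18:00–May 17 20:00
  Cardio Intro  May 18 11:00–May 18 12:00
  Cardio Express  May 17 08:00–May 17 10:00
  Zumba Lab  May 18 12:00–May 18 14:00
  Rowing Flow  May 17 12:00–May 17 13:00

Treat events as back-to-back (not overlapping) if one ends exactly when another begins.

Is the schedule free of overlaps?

No

Sorted by start: Cardio Express, Rowing Flow, Pilates Circuit, Kettlebell Circuit, Spin Advanced, Cardio Intro, Zumba Lab, Cardio 60.
Rowing Flow starts after Cardio Express ends, so Cardio Express has no further overlaps.
Pilates Circuit starts after Rowing Flow ends, so Rowing Flow has no further overlaps.
Kettlebell Circuit starts after Pilates Circuit ends, so Pilates Circuit has no further overlaps.
Spin Advanced starts after Kettlebell Circuit ends, so Kettlebell Circuit has no further overlaps.
Cardio Intro starts before Spin Advanced ends → Spin Advanced and Cardio Intro overlap.
That's a conflict, so the schedule is not conflict-free.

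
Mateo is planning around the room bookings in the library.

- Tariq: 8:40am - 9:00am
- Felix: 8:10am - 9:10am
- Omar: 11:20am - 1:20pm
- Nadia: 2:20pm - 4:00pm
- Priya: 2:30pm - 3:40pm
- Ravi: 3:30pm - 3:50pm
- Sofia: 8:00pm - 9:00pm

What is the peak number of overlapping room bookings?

Sort all start/end points and keep a running count:
8:10am start Felix → 1
8:40am start Tariq → 2
9:00am end Tariq → 1
9:10am end Felix → 0
11:20am start Omar → 1
1:20pm end Omar → 0
2:20pm start Nadia → 1
2:30pm start Priya → 2
3:30pm start Ravi → 3
3:40pm end Priya → 2
3:50pm end Ravi → 1
4:00pm end Nadia → 0
8:00pm start Sofia → 1
9:00pm end Sofia → 0
Peak is 3, at 3:30pm (Nadia, Priya, Ravi).

3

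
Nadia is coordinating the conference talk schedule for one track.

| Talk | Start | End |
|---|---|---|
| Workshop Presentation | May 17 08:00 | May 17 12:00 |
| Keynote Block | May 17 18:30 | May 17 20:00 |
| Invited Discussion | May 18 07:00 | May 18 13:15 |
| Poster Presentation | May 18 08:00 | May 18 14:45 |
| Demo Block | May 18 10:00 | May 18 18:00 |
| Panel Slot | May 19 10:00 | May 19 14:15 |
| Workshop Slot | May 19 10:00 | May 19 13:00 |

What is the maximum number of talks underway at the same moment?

3

Walk through starts and ends in time order (an end at T is processed before a start at T):
May 17 08:00 start Workshop Presentation → 1
May 17 12:00 end Workshop Presentation → 0
May 17 18:30 start Keynote Block → 1
May 17 20:00 end Keynote Block → 0
May 18 07:00 start Invited Discussion → 1
May 18 08:00 start Poster Presentation → 2
May 18 10:00 start Demo Block → 3
May 18 13:15 end Invited Discussion → 2
May 18 14:45 end Poster Presentation → 1
May 18 18:00 end Demo Block → 0
May 19 10:00 start Panel Slot → 1
May 19 10:00 start Workshop Slot → 2
May 19 13:00 end Workshop Slot → 1
May 19 14:15 end Panel Slot → 0
Peak is 3, at May 18 10:00 (Demo Block, Invited Discussion, Poster Presentation).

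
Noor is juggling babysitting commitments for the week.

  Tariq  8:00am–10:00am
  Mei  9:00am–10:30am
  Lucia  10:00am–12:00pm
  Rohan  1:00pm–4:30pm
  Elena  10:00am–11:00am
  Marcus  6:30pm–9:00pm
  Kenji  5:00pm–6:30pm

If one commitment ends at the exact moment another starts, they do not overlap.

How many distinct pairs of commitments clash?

Check each pair: they overlap iff neither finishes before the other starts.
Sorted by start: Tariq, Mei, Lucia, Elena, Rohan, Kenji, Marcus.
Mei starts before Tariq ends → Tariq and Mei overlap.
Lucia starts exactly when Tariq ends (back-to-back, no overlap), so nothing later overlaps Tariq either.
Lucia starts before Mei ends → Mei and Lucia overlap.
Elena starts before Mei ends → Mei and Elena overlap.
Rohan starts after Mei ends, so nothing later overlaps Mei either.
Elena starts before Lucia ends → Lucia and Elena overlap.
Rohan starts after Lucia ends, so nothing later overlaps Lucia either.
Rohan starts after Elena ends, so nothing later overlaps Elena either.
Kenji starts after Rohan ends, so nothing later overlaps Rohan either.
Marcus starts exactly when Kenji ends (back-to-back, no overlap).
Overlapping pairs: Elena & Lucia, Elena & Mei, Lucia & Mei, Mei & Tariq — 4 in total.

4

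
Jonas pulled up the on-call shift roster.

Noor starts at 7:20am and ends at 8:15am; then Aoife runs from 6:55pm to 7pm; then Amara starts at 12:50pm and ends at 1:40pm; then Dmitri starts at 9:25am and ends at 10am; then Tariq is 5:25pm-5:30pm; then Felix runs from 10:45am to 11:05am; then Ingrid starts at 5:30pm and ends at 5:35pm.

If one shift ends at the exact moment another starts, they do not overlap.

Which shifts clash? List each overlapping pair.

Sorted by start: Noor, Dmitri, Felix, Amara, Tariq, Ingrid, Aoife.
Dmitri starts after Noor ends; Noor is clear from here.
Felix starts after Dmitri ends; Dmitri is clear from here.
Amara starts after Felix ends; Felix is clear from here.
Tariq starts after Amara ends; Amara is clear from here.
Ingrid starts exactly when Tariq ends (back-to-back, no overlap); Tariq is clear from here.
Aoife starts after Ingrid ends.

no conflicts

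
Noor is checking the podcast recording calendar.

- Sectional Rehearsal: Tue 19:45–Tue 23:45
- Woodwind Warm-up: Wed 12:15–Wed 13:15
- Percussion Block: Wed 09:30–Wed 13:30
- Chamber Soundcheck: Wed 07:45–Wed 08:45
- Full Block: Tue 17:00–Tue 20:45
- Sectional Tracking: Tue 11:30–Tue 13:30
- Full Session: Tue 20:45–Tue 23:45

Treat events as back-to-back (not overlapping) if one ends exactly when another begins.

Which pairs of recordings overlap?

Sorted by start: Sectional Tracking, Full Block, Sectional Rehearsal, Full Session, Chamber Soundcheck, Percussion Block, Woodwind Warm-up.
Full Block starts after Sectional Tracking ends, so Sectional Tracking has no further overlaps.
Sectional Rehearsal starts before Full Block ends → Full Block and Sectional Rehearsal overlap.
Full Session starts exactly when Full Block ends (back-to-back, no overlap), so Full Block has no further overlaps.
Full Session starts before Sectional Rehearsal ends → Sectional Rehearsal and Full Session overlap.
Chamber Soundcheck starts after Sectional Rehearsal ends, so Sectional Rehearsal has no further overlaps.
Chamber Soundcheck starts after Full Session ends, so Full Session has no further overlaps.
Percussion Block starts after Chamber Soundcheck ends, so Chamber Soundcheck has no further overlaps.
Woodwind Warm-up starts before Percussion Block ends → Percussion Block and Woodwind Warm-up overlap.

Full Block & Sectional Rehearsal, Full Session & Sectional Rehearsal, Percussion Block & Woodwind Warm-up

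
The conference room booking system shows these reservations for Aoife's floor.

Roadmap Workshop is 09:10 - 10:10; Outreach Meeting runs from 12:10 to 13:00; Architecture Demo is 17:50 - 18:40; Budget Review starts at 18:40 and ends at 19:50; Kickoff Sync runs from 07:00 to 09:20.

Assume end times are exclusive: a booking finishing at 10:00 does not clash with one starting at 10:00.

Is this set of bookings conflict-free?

No

Sorted by start: Kickoff Sync, Roadmap Workshop, Outreach Meeting, Architecture Demo, Budget Review.
Roadmap Workshop starts before Kickoff Sync ends → Kickoff Sync and Roadmap Workshop overlap.
That's a conflict, so the schedule is not conflict-free.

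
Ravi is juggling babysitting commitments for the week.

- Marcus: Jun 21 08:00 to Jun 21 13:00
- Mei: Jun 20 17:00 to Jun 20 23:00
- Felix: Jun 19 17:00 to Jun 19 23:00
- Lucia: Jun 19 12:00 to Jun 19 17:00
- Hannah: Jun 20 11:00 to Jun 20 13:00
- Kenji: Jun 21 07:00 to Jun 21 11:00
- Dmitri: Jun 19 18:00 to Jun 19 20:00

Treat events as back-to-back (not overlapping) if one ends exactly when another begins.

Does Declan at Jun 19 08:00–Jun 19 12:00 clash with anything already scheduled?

No — it doesn't clash with anything

Lucia: starts Jun 19 12:00 at or after Declan ends Jun 19 12:00 → clear.
Felix: starts Jun 19 17:00 at or after Declan ends Jun 19 12:00 → clear.
Dmitri: starts Jun 19 18:00 at or after Declan ends Jun 19 12:00 → clear.
Hannah: starts Jun 20 11:00 at or after Declan ends Jun 19 12:00 → clear.
Mei: starts Jun 20 17:00 at or after Declan ends Jun 19 12:00 → clear.
Kenji: starts Jun 21 07:00 at or after Declan ends Jun 19 12:00 → clear.
Marcus: starts Jun 21 08:00 at or after Declan ends Jun 19 12:00 → clear.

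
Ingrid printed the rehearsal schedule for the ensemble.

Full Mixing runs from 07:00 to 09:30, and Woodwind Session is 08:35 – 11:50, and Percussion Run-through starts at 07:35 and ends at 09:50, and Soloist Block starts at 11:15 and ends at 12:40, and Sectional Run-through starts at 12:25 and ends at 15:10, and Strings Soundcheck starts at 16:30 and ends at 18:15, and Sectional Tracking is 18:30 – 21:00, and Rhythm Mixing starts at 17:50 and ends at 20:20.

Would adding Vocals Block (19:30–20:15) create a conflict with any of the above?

Full Mixing: ends 09:30 at or before Vocals Block starts 19:30 → clear.
Percussion Run-through: ends 09:50 at or before Vocals Block starts 19:30 → clear.
Woodwind Session: ends 11:50 at or before Vocals Block starts 19:30 → clear.
Soloist Block: ends 12:40 at or before Vocals Block starts 19:30 → clear.
Sectional Run-through: ends 15:10 at or before Vocals Block starts 19:30 → clear.
Strings Soundcheck: ends 18:15 at or before Vocals Block starts 19:30 → clear.
Rhythm Mixing: starts 17:50 before Vocals Block ends 20:15, and ends 20:20 after Vocals Block starts 19:30 → overlap.
Sectional Tracking: starts 18:30 before Vocals Block ends 20:15, and ends 21:00 after Vocals Block starts 19:30 → overlap.
Vocals Block overlaps Sectional Tracking, Rhythm Mixing.

Yes — it overlaps Rhythm Mixing, Sectional Tracking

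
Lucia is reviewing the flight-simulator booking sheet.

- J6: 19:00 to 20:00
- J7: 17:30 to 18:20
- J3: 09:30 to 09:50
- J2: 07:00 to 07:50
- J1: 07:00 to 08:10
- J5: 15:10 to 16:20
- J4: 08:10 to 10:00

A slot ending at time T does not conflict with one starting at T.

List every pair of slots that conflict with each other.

J1 & J2, J3 & J4

Two intervals overlap when each starts before the other ends.
Sorted by start: J1, J2, J4, J3, J5, J7, J6.
J2 starts before J1 ends → J1 and J2 overlap.
J4 starts exactly when J1 ends (back-to-back, no overlap), so J1 has no further overlaps.
J4 starts after J2 ends, so J2 has no further overlaps.
J3 starts before J4 ends → J4 and J3 overlap.
J5 starts after J4 ends, so J4 has no further overlaps.
J5 starts after J3 ends, so J3 has no further overlaps.
J7 starts after J5 ends, so J5 has no further overlaps.
J6 starts after J7 ends.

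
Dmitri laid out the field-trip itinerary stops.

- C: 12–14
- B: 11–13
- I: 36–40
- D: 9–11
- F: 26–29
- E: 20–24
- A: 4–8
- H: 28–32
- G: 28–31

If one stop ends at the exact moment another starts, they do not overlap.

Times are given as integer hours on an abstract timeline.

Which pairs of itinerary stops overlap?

Two intervals overlap when each starts before the other ends.
Sorted by start: A, D, B, C, E, F, G, H, I.
D starts after A ends, so nothing later overlaps A either.
B starts exactly when D ends (back-to-back, no overlap), so nothing later overlaps D either.
C starts before B ends → B and C overlap.
E starts after B ends, so nothing later overlaps B either.
E starts after C ends, so nothing later overlaps C either.
F starts after E ends, so nothing later overlaps E either.
G starts before F ends → F and G overlap.
H starts before F ends → F and H overlap.
I starts after F ends.
H starts before G ends → G and H overlap.
I starts after G ends.
I starts after H ends.

B & C, F & G, F & H, G & H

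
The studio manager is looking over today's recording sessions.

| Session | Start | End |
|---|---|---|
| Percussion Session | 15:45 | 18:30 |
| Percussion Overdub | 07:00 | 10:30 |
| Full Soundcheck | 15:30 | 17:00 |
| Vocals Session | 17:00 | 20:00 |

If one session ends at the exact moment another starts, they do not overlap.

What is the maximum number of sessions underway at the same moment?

Walk through starts and ends in time order (an end at T is processed before a start at T):
07:00 start Percussion Overdub → 1
10:30 end Percussion Overdub → 0
15:30 start Full Soundcheck → 1
15:45 start Percussion Session → 2
17:00 end Full Soundcheck → 1
17:00 start Vocals Session → 2
18:30 end Percussion Session → 1
20:00 end Vocals Session → 0
Peak is 2, at 15:45 (Full Soundcheck, Percussion Session).

2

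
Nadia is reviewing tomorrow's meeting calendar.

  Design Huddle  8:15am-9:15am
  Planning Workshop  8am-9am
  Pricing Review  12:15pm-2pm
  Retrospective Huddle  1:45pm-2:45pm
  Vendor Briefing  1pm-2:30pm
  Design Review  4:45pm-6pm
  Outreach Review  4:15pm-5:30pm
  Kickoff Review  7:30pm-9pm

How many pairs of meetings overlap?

5

Sorted by start: Planning Workshop, Design Huddle, Pricing Review, Vendor Briefing, Retrospective Huddle, Outreach Review, Design Review, Kickoff Review.
Design Huddle starts before Planning Workshop ends → Planning Workshop and Design Huddle overlap.
Pricing Review starts after Planning Workshop ends; Planning Workshop is clear from here.
Pricing Review starts after Design Huddle ends; Design Huddle is clear from here.
Vendor Briefing starts before Pricing Review ends → Pricing Review and Vendor Briefing overlap.
Retrospective Huddle starts before Pricing Review ends → Pricing Review and Retrospective Huddle overlap.
Outreach Review starts after Pricing Review ends; Pricing Review is clear from here.
Retrospective Huddle starts before Vendor Briefing ends → Vendor Briefing and Retrospective Huddle overlap.
Outreach Review starts after Vendor Briefing ends; Vendor Briefing is clear from here.
Outreach Review starts after Retrospective Huddle ends; Retrospective Huddle is clear from here.
Design Review starts before Outreach Review ends → Outreach Review and Design Review overlap.
Kickoff Review starts after Outreach Review ends.
Kickoff Review starts after Design Review ends.
Overlapping pairs: Design Huddle & Planning Workshop, Design Review & Outreach Review, Pricing Review & Retrospective Huddle, Pricing Review & Vendor Briefing, Retrospective Huddle & Vendor Briefing — 5 in total.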